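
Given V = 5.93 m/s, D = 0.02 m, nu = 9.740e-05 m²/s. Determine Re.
Formula: Re = \frac{V D}{\nu}
Re = 5.93·0.02/9.740e-05 = 1218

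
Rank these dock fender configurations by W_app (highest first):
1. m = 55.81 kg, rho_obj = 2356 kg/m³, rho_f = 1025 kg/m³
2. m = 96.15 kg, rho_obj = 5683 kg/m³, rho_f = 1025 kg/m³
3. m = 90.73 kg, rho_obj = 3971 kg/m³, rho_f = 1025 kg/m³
Case 1: W_app = 309.3 N
Case 2: W_app = 773.1 N
Case 3: W_app = 660.3 N
Ranking (highest first): 2, 3, 1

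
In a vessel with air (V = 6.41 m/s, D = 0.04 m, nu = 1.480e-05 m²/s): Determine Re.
Formula: Re = \frac{V D}{\nu}
Re = 6.41·0.04/1.480e-05 = 17324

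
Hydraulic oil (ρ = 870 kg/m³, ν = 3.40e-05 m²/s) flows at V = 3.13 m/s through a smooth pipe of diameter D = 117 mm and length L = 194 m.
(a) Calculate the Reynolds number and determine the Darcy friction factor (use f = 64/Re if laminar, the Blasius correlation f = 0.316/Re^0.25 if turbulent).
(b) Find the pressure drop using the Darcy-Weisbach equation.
(a) Re = V·D/ν = 3.13·0.117/3.40e-05 = 10771 → turbulent (Re > 4000); f = 0.316/Re^0.25 = 0.316/10771^0.25 = 0.031019
(b) Darcy-Weisbach: ΔP = f·(L/D)·½ρV²/1000 = 0.031019·(194/0.117)·½·870·3.13²/1000 = 219.2 kPa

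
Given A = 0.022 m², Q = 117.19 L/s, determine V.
Formula: Q = A V
Substituting knowns: 117.19 = 0.022·V·1000
Solving for V: V = (117.19/1000)/0.022 = 5.327 m/s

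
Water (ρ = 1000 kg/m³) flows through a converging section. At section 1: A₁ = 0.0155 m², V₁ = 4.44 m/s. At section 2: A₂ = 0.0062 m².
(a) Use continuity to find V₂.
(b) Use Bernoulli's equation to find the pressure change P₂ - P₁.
(a) Continuity: A₁V₁=A₂V₂ -> V₂=A₁V₁/A₂=0.0155*4.44/0.0062=11.10 m/s
(b) Bernoulli: P₂-P₁=0.5*rho*(V₁^2-V₂^2)/1000=0.5*1000*(4.44^2-11.10^2)/1000=-51.75 kPa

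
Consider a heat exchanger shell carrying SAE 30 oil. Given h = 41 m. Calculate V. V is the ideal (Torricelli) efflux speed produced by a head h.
Formula: V = \sqrt{2 g h}
V = √(2·9.81·41) = 28.36 m/s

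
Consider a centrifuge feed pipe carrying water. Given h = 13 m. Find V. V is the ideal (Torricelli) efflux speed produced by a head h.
Formula: V = \sqrt{2 g h}
V = √(2·9.81·13) = 15.97 m/s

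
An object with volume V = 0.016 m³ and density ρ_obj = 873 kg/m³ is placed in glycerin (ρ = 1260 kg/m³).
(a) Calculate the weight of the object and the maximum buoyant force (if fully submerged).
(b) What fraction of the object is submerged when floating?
(a) W=rho_obj*g*V=873*9.81*0.016=137.0 N; F_B(max)=rho*g*V=1260*9.81*0.016=197.8 N
(b) Floating fraction=rho_obj/rho=873/1260=0.693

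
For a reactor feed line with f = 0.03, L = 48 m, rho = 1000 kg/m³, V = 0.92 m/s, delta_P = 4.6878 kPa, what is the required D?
Formula: \Delta P = f \frac{L}{D} \frac{\rho V^2}{2}
Substituting knowns: 4.6878 = 0.03·(48/D)·0.5·1000·0.92²/1000
Solving for D: D = 0.03·48·0.5·1000·0.92²/(4.6878·1000) = 0.13 m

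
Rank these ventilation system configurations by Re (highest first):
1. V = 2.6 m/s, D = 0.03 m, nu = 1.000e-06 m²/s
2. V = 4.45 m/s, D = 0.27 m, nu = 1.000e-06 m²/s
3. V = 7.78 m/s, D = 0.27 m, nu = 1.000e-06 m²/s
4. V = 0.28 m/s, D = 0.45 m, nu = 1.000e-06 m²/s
Case 1: Re = 78000
Case 2: Re = 1.202e+06
Case 3: Re = 2.101e+06
Case 4: Re = 126000
Ranking (highest first): 3, 2, 4, 1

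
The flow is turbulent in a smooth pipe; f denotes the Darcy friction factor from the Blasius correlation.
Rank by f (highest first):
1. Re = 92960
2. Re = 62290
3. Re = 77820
Case 1: f = 0.0181
Case 2: f = 0.02
Case 3: f = 0.01892
Ranking (highest first): 2, 3, 1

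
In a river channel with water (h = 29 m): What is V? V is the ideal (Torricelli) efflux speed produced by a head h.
Formula: V = \sqrt{2 g h}
V = √(2·9.81·29) = 23.85 m/s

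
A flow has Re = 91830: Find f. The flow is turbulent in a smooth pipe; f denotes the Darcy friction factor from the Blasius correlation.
Formula: f = \frac{0.316}{Re^{0.25}}
f = 0.316/91830^0.25 = 0.01815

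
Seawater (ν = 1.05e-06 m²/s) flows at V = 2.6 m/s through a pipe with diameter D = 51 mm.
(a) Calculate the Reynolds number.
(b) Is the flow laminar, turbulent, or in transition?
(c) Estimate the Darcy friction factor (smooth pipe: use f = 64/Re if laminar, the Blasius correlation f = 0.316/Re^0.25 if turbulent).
(a) Re = V·D/ν = 2.6·0.051/1.05e-06 = 126290
(b) Flow regime: turbulent (Re > 4000)
(c) Friction factor: f = 0.316/Re^0.25 = 0.316/126290^0.25 = 0.01676 (Blasius is strictly valid for Re ≲ 1e5; used here as the smooth-pipe estimate the problem specifies)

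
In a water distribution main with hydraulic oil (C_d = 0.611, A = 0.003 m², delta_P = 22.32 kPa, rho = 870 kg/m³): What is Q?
Formula: Q = C_d A \sqrt{\frac{2 \Delta P}{\rho}}
Q = 0.611·0.003·√(2·(22.32·1000)/870)·1000 = 13.13 L/s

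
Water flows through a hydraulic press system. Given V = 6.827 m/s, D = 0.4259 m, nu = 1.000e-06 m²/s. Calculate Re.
Formula: Re = \frac{V D}{\nu}
Re = 6.827·0.4259/1.000e-06 = 2.908e+06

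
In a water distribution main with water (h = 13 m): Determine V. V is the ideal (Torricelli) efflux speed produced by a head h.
Formula: V = \sqrt{2 g h}
V = √(2·9.81·13) = 15.97 m/s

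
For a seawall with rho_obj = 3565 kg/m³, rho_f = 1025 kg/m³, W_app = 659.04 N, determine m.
Formula: W_{app} = mg\left(1 - \frac{\rho_f}{\rho_{obj}}\right)
Substituting knowns: 659.04 = m·9.81·(1 − 1025/3565)
Solving for m: m = 659.04/(9.81·(1 − 1025/3565)) = 94.29 kg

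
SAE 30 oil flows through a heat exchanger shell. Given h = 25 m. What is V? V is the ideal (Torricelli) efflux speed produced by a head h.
Formula: V = \sqrt{2 g h}
V = √(2·9.81·25) = 22.15 m/s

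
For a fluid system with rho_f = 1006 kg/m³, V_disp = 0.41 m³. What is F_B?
Formula: F_B = \rho_f g V_{disp}
F_B = 1006·9.81·0.41 = 4046 N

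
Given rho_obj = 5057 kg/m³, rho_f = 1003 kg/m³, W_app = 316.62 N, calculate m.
Formula: W_{app} = mg\left(1 - \frac{\rho_f}{\rho_{obj}}\right)
Substituting knowns: 316.62 = m·9.81·(1 − 1003/5057)
Solving for m: m = 316.62/(9.81·(1 − 1003/5057)) = 40.26 kg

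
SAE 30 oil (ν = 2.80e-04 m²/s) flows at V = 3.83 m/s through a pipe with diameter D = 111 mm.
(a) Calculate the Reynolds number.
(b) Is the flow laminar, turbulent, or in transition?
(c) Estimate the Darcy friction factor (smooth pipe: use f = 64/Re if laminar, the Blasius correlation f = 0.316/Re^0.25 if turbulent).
(a) Re = V·D/ν = 3.83·0.111/2.80e-04 = 1518.3
(b) Flow regime: laminar (Re < 2300)
(c) Friction factor: f = 64/Re = 64/1518.3 = 0.04215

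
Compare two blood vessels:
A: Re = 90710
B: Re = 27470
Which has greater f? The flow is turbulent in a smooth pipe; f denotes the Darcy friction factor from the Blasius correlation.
f(A) = 0.01821, f(B) = 0.02455. Answer: B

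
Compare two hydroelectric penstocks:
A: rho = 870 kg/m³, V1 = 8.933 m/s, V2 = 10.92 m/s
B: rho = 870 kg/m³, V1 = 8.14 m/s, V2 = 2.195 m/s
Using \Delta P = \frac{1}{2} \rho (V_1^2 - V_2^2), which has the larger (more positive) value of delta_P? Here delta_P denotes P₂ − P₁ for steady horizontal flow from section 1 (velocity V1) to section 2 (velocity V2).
delta_P(A) = -17.16 kPa, delta_P(B) = 26.73 kPa. Answer: B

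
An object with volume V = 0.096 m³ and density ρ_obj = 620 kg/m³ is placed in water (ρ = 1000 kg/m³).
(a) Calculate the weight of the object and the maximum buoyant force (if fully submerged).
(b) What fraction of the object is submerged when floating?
(a) W=rho_obj*g*V=620*9.81*0.096=583.9 N; F_B(max)=rho*g*V=1000*9.81*0.096=941.8 N
(b) Floating fraction=rho_obj/rho=620/1000=0.620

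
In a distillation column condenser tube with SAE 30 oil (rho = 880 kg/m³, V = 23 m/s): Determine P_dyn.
Formula: P_{dyn} = \frac{1}{2} \rho V^2
P_dyn = 0.5·880·23²/1000 = 232.8 kPa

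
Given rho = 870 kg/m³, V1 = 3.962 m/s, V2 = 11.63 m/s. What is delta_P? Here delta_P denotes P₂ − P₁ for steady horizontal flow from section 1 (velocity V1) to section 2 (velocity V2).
Formula: \Delta P = \frac{1}{2} \rho (V_1^2 - V_2^2)
delta_P = 0.5·870·(3.962² − 11.63²)/1000 = -52.01 kPa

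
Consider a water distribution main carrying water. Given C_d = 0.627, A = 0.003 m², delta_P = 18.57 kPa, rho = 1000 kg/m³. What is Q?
Formula: Q = C_d A \sqrt{\frac{2 \Delta P}{\rho}}
Q = 0.627·0.003·√(2·(18.57·1000)/1000)·1000 = 11.46 L/s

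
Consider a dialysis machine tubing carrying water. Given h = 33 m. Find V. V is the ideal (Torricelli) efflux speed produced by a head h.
Formula: V = \sqrt{2 g h}
V = √(2·9.81·33) = 25.45 m/s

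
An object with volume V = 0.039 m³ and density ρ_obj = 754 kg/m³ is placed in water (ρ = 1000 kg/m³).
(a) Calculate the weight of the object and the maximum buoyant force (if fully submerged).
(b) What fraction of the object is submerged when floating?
(a) W=rho_obj*g*V=754*9.81*0.039=288.5 N; F_B(max)=rho*g*V=1000*9.81*0.039=382.6 N
(b) Floating fraction=rho_obj/rho=754/1000=0.754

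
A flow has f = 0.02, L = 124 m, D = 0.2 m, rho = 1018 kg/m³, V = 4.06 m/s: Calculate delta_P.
Formula: \Delta P = f \frac{L}{D} \frac{\rho V^2}{2}
delta_P = 0.02·(124/0.2)·0.5·1018·4.06²/1000 = 104 kPa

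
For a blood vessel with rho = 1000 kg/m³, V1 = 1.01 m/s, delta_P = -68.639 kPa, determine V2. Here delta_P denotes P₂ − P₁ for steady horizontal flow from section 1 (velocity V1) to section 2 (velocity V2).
Formula: \Delta P = \frac{1}{2} \rho (V_1^2 - V_2^2)
Substituting knowns: -68.639 = 0.5·1000·(1.01² − V2²)/1000
Solving for V2: V2 = √(1.01² − 2·(-68.639·1000)/1000) = 11.76 m/s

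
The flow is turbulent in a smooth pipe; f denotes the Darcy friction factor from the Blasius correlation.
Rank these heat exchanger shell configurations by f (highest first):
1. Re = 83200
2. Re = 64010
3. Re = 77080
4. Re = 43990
Case 1: f = 0.01861
Case 2: f = 0.01987
Case 3: f = 0.01896
Case 4: f = 0.02182
Ranking (highest first): 4, 2, 3, 1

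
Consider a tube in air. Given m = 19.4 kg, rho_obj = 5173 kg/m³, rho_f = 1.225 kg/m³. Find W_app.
Formula: W_{app} = mg\left(1 - \frac{\rho_f}{\rho_{obj}}\right)
W_app = 19.4·9.81·(1 − 1.225/5173) = 190.3 N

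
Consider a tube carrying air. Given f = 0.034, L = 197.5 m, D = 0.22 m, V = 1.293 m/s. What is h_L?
Formula: h_L = f \frac{L}{D} \frac{V^2}{2g}
h_L = 0.034·(197.5/0.22)·1.293²/(2·9.81) = 2.601 m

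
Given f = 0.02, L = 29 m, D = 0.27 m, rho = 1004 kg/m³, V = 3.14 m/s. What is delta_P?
Formula: \Delta P = f \frac{L}{D} \frac{\rho V^2}{2}
delta_P = 0.02·(29/0.27)·0.5·1004·3.14²/1000 = 10.63 kPa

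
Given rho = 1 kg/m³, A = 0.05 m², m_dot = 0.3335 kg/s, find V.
Formula: \dot{m} = \rho A V
Substituting knowns: 0.3335 = 1·0.05·V
Solving for V: V = 0.3335/(1·0.05) = 6.67 m/s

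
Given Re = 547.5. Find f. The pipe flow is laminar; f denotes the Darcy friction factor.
Formula: f = \frac{64}{Re}
f = 64/547.5 = 0.1169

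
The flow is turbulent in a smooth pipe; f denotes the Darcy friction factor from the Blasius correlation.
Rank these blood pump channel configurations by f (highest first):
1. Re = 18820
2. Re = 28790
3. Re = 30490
Case 1: f = 0.02698
Case 2: f = 0.02426
Case 3: f = 0.02391
Ranking (highest first): 1, 2, 3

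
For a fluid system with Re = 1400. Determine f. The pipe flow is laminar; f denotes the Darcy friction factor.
Formula: f = \frac{64}{Re}
f = 64/1400 = 0.04571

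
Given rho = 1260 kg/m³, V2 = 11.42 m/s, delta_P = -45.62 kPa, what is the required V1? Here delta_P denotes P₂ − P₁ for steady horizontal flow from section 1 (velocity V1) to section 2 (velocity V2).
Formula: \Delta P = \frac{1}{2} \rho (V_1^2 - V_2^2)
Substituting knowns: -45.62 = 0.5·1260·(V1² − 11.42²)/1000
Solving for V1: V1 = √(11.42² + 2·(-45.62·1000)/1260) = 7.616 m/s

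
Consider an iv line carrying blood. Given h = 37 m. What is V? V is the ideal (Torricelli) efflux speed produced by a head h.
Formula: V = \sqrt{2 g h}
V = √(2·9.81·37) = 26.94 m/s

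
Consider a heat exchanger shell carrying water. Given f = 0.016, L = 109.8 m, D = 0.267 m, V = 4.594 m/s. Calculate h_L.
Formula: h_L = f \frac{L}{D} \frac{V^2}{2g}
h_L = 0.016·(109.8/0.267)·4.594²/(2·9.81) = 7.078 m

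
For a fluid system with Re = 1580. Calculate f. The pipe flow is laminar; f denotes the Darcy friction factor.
Formula: f = \frac{64}{Re}
f = 64/1580 = 0.04051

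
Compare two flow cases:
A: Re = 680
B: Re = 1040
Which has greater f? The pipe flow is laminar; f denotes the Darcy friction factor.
f(A) = 0.09412, f(B) = 0.06154. Answer: A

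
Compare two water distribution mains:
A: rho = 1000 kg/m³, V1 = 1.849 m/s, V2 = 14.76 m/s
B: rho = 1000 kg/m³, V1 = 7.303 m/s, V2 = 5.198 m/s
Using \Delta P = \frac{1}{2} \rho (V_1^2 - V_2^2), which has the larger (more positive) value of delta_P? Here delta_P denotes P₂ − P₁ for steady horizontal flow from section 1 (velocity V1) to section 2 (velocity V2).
delta_P(A) = -107.2 kPa, delta_P(B) = 13.16 kPa. Answer: B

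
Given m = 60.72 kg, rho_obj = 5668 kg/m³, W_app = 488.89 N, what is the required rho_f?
Formula: W_{app} = mg\left(1 - \frac{\rho_f}{\rho_{obj}}\right)
Substituting knowns: 488.89 = 60.72·9.81·(1 − rho_f/5668)
Solving for rho_f: rho_f = 5668·(1 − 488.89/(60.72·9.81)) = 1016 kg/m³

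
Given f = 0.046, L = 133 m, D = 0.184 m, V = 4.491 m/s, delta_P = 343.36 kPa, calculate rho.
Formula: \Delta P = f \frac{L}{D} \frac{\rho V^2}{2}
Substituting knowns: 343.36 = 0.046·(133/0.184)·0.5·rho·4.491²/1000
Solving for rho: rho = (343.36·1000)/(0.046·(133/0.184)·0.5·4.491²) = 1024 kg/m³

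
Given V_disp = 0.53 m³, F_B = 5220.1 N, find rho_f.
Formula: F_B = \rho_f g V_{disp}
Substituting knowns: 5220.1 = rho_f·9.81·0.53
Solving for rho_f: rho_f = 5220.1/(9.81·0.53) = 1004 kg/m³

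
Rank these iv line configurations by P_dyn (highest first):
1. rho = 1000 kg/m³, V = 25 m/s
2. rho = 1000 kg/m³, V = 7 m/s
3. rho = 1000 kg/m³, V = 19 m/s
Case 1: P_dyn = 312.5 kPa
Case 2: P_dyn = 24.5 kPa
Case 3: P_dyn = 180.5 kPa
Ranking (highest first): 1, 3, 2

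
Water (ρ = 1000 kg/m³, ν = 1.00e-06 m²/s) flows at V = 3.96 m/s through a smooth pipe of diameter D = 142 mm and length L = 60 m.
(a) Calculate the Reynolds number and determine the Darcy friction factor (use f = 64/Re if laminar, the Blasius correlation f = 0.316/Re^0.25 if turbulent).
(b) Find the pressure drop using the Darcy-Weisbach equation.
(a) Re = V·D/ν = 3.96·0.142/1.00e-06 = 562320 → turbulent (Re > 4000); f = 0.316/Re^0.25 = 0.316/562320^0.25 = 0.01154 (Blasius is strictly valid for Re ≲ 1e5; used here as the smooth-pipe estimate the problem specifies)
(b) Darcy-Weisbach: ΔP = f·(L/D)·½ρV²/1000 = 0.01154·(60/0.142)·½·1000·3.96²/1000 = 38.23 kPa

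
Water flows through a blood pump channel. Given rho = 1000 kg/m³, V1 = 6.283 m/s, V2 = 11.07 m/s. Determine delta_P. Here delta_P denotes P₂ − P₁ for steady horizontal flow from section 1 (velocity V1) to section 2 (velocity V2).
Formula: \Delta P = \frac{1}{2} \rho (V_1^2 - V_2^2)
delta_P = 0.5·1000·(6.283² − 11.07²)/1000 = -41.53 kPa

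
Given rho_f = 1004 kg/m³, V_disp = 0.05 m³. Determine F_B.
Formula: F_B = \rho_f g V_{disp}
F_B = 1004·9.81·0.05 = 492.5 N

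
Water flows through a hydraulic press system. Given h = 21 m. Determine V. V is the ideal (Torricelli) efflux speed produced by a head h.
Formula: V = \sqrt{2 g h}
V = √(2·9.81·21) = 20.3 m/s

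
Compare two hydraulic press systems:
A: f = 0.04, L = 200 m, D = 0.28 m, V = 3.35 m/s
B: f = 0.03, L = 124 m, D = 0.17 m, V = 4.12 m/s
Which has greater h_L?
h_L(A) = 16.34 m, h_L(B) = 18.93 m. Answer: B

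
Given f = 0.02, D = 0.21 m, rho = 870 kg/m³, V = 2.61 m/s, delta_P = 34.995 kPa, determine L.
Formula: \Delta P = f \frac{L}{D} \frac{\rho V^2}{2}
Substituting knowns: 34.995 = 0.02·(L/0.21)·0.5·870·2.61²/1000
Solving for L: L = (34.995·1000)·0.21/(0.02·0.5·870·2.61²) = 124 m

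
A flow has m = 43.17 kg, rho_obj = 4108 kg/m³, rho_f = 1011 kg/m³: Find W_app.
Formula: W_{app} = mg\left(1 - \frac{\rho_f}{\rho_{obj}}\right)
W_app = 43.17·9.81·(1 − 1011/4108) = 319.3 N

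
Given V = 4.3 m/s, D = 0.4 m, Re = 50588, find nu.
Formula: Re = \frac{V D}{\nu}
Substituting knowns: 50588 = 4.3·0.4/nu
Solving for nu: nu = 4.3·0.4/50588 = 3.400e-05 m²/s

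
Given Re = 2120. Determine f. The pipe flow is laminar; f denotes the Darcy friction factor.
Formula: f = \frac{64}{Re}
f = 64/2120 = 0.03019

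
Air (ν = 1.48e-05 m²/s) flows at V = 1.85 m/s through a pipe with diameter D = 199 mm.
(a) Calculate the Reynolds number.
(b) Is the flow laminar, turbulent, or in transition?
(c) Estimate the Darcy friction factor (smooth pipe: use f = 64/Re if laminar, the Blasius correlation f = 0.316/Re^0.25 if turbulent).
(a) Re = V·D/ν = 1.85·0.199/1.48e-05 = 24875
(b) Flow regime: turbulent (Re > 4000)
(c) Friction factor: f = 0.316/Re^0.25 = 0.316/24875^0.25 = 0.02516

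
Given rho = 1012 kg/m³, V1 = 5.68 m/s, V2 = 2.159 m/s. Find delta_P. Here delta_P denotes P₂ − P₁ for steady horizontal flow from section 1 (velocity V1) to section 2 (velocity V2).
Formula: \Delta P = \frac{1}{2} \rho (V_1^2 - V_2^2)
delta_P = 0.5·1012·(5.68² − 2.159²)/1000 = 13.97 kPa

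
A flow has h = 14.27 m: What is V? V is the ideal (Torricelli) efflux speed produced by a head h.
Formula: V = \sqrt{2 g h}
V = √(2·9.81·14.27) = 16.73 m/s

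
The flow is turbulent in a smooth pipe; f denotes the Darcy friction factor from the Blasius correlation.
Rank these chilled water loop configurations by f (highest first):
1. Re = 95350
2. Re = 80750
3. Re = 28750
Case 1: f = 0.01798
Case 2: f = 0.01875
Case 3: f = 0.02427
Ranking (highest first): 3, 2, 1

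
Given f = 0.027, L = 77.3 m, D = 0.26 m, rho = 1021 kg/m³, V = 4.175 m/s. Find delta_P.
Formula: \Delta P = f \frac{L}{D} \frac{\rho V^2}{2}
delta_P = 0.027·(77.3/0.26)·0.5·1021·4.175²/1000 = 71.43 kPa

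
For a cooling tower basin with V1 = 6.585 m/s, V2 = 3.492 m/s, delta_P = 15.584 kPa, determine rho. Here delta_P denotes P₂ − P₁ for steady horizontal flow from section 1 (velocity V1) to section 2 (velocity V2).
Formula: \Delta P = \frac{1}{2} \rho (V_1^2 - V_2^2)
Substituting knowns: 15.584 = 0.5·rho·(6.585² − 3.492²)/1000
Solving for rho: rho = 2·(15.584·1000)/(6.585² − 3.492²) = 1000 kg/m³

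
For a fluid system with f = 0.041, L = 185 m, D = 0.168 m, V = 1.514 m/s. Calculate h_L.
Formula: h_L = f \frac{L}{D} \frac{V^2}{2g}
h_L = 0.041·(185/0.168)·1.514²/(2·9.81) = 5.275 m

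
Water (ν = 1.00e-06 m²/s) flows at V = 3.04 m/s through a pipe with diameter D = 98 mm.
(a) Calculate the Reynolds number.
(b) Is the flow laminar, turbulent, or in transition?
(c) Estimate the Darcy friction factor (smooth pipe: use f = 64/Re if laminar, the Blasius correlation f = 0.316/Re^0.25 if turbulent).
(a) Re = V·D/ν = 3.04·0.098/1.00e-06 = 297920
(b) Flow regime: turbulent (Re > 4000)
(c) Friction factor: f = 0.316/Re^0.25 = 0.316/297920^0.25 = 0.01353 (Blasius is strictly valid for Re ≲ 1e5; used here as the smooth-pipe estimate the problem specifies)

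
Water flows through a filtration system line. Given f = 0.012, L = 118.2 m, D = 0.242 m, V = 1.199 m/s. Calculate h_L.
Formula: h_L = f \frac{L}{D} \frac{V^2}{2g}
h_L = 0.012·(118.2/0.242)·1.199²/(2·9.81) = 0.4295 m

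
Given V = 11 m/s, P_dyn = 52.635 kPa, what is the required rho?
Formula: P_{dyn} = \frac{1}{2} \rho V^2
Substituting knowns: 52.635 = 0.5·rho·11²/1000
Solving for rho: rho = 2·(52.635·1000)/11² = 870 kg/m³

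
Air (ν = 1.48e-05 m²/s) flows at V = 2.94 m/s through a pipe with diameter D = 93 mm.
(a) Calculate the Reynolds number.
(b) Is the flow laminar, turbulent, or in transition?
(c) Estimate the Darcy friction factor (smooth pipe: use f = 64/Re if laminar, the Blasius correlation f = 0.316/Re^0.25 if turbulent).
(a) Re = V·D/ν = 2.94·0.093/1.48e-05 = 18474
(b) Flow regime: turbulent (Re > 4000)
(c) Friction factor: f = 0.316/Re^0.25 = 0.316/18474^0.25 = 0.0271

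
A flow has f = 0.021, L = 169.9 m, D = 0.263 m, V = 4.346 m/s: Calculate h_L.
Formula: h_L = f \frac{L}{D} \frac{V^2}{2g}
h_L = 0.021·(169.9/0.263)·4.346²/(2·9.81) = 13.06 m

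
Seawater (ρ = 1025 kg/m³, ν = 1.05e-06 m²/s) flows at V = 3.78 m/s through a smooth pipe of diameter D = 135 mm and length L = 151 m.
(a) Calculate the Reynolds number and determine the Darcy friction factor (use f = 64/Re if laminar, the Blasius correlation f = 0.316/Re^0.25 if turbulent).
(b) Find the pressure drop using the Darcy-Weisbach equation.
(a) Re = V·D/ν = 3.78·0.135/1.05e-06 = 486000 → turbulent (Re > 4000); f = 0.316/Re^0.25 = 0.316/486000^0.25 = 0.011968 (Blasius is strictly valid for Re ≲ 1e5; used here as the smooth-pipe estimate the problem specifies)
(b) Darcy-Weisbach: ΔP = f·(L/D)·½ρV²/1000 = 0.011968·(151/0.135)·½·1025·3.78²/1000 = 98.03 kPa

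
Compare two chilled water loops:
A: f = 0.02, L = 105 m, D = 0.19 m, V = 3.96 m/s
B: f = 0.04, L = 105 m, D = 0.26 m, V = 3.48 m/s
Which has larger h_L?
h_L(A) = 8.834 m, h_L(B) = 9.971 m. Answer: B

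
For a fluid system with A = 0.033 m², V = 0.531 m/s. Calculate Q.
Formula: Q = A V
Q = 0.033·0.531·1000 = 17.52 L/s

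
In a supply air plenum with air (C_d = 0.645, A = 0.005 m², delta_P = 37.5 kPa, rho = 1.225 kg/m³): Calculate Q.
Formula: Q = C_d A \sqrt{\frac{2 \Delta P}{\rho}}
Q = 0.645·0.005·√(2·(37.5·1000)/1.225)·1000 = 798 L/s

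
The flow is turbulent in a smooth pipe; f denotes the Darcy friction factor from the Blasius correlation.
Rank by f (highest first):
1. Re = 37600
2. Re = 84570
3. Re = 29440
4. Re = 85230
Case 1: f = 0.02269
Case 2: f = 0.01853
Case 3: f = 0.02412
Case 4: f = 0.01849
Ranking (highest first): 3, 1, 2, 4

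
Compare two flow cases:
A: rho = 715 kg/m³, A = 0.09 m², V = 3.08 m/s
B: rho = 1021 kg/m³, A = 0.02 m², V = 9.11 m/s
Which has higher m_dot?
m_dot(A) = 198.2 kg/s, m_dot(B) = 186 kg/s. Answer: A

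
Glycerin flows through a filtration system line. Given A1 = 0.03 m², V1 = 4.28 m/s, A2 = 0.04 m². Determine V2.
Formula: V_2 = \frac{A_1 V_1}{A_2}
V2 = 0.03·4.28/0.04 = 3.21 m/s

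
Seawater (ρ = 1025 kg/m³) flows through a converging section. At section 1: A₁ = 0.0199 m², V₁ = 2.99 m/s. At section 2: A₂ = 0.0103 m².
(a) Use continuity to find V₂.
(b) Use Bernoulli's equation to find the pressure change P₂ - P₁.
(a) Continuity: A₁V₁=A₂V₂ -> V₂=A₁V₁/A₂=0.0199*2.99/0.0103=5.78 m/s
(b) Bernoulli: P₂-P₁=0.5*rho*(V₁^2-V₂^2)/1000=0.5*1025*(2.99^2-5.78^2)/1000=-12.54 kPa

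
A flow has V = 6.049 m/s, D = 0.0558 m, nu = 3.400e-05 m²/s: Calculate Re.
Formula: Re = \frac{V D}{\nu}
Re = 6.049·0.0558/3.400e-05 = 9927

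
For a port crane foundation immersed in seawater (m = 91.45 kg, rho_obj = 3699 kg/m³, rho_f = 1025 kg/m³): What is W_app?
Formula: W_{app} = mg\left(1 - \frac{\rho_f}{\rho_{obj}}\right)
W_app = 91.45·9.81·(1 − 1025/3699) = 648.5 N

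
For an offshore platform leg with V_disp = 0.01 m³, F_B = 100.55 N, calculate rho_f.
Formula: F_B = \rho_f g V_{disp}
Substituting knowns: 100.55 = rho_f·9.81·0.01
Solving for rho_f: rho_f = 100.55/(9.81·0.01) = 1025 kg/m³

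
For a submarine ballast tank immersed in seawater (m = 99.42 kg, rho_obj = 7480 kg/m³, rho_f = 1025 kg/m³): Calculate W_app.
Formula: W_{app} = mg\left(1 - \frac{\rho_f}{\rho_{obj}}\right)
W_app = 99.42·9.81·(1 − 1025/7480) = 841.7 N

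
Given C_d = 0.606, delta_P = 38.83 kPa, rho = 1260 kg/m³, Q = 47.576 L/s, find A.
Formula: Q = C_d A \sqrt{\frac{2 \Delta P}{\rho}}
Substituting knowns: 47.576 = 0.606·A·√(2·(38.83·1000)/1260)·1000
Solving for A: A = (47.576/1000)/(0.606·√(2·(38.83·1000)/1260)) = 0.01 m²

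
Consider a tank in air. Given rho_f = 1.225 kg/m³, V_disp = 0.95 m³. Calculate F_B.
Formula: F_B = \rho_f g V_{disp}
F_B = 1.225·9.81·0.95 = 11.42 N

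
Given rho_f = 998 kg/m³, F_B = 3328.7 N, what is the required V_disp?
Formula: F_B = \rho_f g V_{disp}
Substituting knowns: 3328.7 = 998·9.81·V_disp
Solving for V_disp: V_disp = 3328.7/(998·9.81) = 0.34 m³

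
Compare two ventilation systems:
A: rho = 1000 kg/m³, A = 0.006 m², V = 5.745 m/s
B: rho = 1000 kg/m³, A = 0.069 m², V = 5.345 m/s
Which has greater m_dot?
m_dot(A) = 34.47 kg/s, m_dot(B) = 368.8 kg/s. Answer: B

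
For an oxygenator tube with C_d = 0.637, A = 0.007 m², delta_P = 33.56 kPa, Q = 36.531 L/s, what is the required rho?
Formula: Q = C_d A \sqrt{\frac{2 \Delta P}{\rho}}
Substituting knowns: 36.531 = 0.637·0.007·√(2·(33.56·1000)/rho)·1000
Solving for rho: rho = 2·(33.56·1000)/((36.531/1000)/(0.637·0.007))² = 1000 kg/m³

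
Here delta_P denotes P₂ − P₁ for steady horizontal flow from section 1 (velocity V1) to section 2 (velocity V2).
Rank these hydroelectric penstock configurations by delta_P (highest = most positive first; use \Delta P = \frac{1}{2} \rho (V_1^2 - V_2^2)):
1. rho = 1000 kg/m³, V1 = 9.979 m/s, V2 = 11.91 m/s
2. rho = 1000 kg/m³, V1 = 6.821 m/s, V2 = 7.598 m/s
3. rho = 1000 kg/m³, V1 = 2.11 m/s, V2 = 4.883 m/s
Case 1: delta_P = -21.13 kPa
Case 2: delta_P = -5.602 kPa
Case 3: delta_P = -9.696 kPa
Ranking (highest first): 2, 3, 1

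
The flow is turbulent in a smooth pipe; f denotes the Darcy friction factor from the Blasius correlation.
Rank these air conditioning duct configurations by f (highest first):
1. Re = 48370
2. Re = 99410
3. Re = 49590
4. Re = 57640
Case 1: f = 0.02131
Case 2: f = 0.0178
Case 3: f = 0.02118
Case 4: f = 0.02039
Ranking (highest first): 1, 3, 4, 2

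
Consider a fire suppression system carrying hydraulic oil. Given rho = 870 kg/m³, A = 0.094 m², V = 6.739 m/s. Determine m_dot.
Formula: \dot{m} = \rho A V
m_dot = 870·0.094·6.739 = 551.1 kg/s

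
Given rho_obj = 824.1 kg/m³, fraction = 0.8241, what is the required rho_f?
Formula: f_{sub} = \frac{\rho_{obj}}{\rho_f}
Substituting knowns: 0.8241 = 824.1/rho_f
Solving for rho_f: rho_f = 824.1/0.8241 = 1000 kg/m³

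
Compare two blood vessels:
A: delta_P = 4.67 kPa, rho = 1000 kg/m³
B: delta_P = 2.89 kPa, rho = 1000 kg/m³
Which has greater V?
V(A) = 3.056 m/s, V(B) = 2.404 m/s. Answer: A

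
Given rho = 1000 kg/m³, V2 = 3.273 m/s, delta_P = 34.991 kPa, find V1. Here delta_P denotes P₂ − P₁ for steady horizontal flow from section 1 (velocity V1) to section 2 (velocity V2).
Formula: \Delta P = \frac{1}{2} \rho (V_1^2 - V_2^2)
Substituting knowns: 34.991 = 0.5·1000·(V1² − 3.273²)/1000
Solving for V1: V1 = √(3.273² + 2·(34.991·1000)/1000) = 8.983 m/s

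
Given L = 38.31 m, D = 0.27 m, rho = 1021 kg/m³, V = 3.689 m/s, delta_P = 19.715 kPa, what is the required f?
Formula: \Delta P = f \frac{L}{D} \frac{\rho V^2}{2}
Substituting knowns: 19.715 = f·(38.31/0.27)·0.5·1021·3.689²/1000
Solving for f: f = (19.715·1000)/((38.31/0.27)·0.5·1021·3.689²) = 0.02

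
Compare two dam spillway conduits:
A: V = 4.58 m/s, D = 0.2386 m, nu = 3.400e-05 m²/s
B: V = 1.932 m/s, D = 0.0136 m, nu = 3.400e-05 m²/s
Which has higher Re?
Re(A) = 32141, Re(B) = 772.8. Answer: A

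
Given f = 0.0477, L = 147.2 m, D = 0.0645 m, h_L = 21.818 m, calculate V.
Formula: h_L = f \frac{L}{D} \frac{V^2}{2g}
Substituting knowns: 21.818 = 0.0477·(147.2/0.0645)·V²/(2·9.81)
Solving for V: V = √(21.818·2·9.81/(0.0477·(147.2/0.0645))) = 1.983 m/s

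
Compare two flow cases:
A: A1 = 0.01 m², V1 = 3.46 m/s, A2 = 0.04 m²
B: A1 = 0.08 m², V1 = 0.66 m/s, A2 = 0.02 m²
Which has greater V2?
V2(A) = 0.865 m/s, V2(B) = 2.64 m/s. Answer: B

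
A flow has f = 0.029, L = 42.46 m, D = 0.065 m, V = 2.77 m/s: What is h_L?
Formula: h_L = f \frac{L}{D} \frac{V^2}{2g}
h_L = 0.029·(42.46/0.065)·2.77²/(2·9.81) = 7.408 m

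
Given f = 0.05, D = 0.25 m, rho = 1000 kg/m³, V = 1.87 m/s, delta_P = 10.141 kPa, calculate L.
Formula: \Delta P = f \frac{L}{D} \frac{\rho V^2}{2}
Substituting knowns: 10.141 = 0.05·(L/0.25)·0.5·1000·1.87²/1000
Solving for L: L = (10.141·1000)·0.25/(0.05·0.5·1000·1.87²) = 29 m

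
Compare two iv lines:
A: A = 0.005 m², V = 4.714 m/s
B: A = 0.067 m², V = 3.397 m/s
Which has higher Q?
Q(A) = 23.57 L/s, Q(B) = 227.6 L/s. Answer: B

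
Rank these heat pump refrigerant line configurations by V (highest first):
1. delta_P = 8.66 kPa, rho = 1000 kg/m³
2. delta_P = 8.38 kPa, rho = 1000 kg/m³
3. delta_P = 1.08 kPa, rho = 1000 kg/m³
Case 1: V = 4.162 m/s
Case 2: V = 4.094 m/s
Case 3: V = 1.47 m/s
Ranking (highest first): 1, 2, 3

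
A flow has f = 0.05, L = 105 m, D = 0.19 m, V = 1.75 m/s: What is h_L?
Formula: h_L = f \frac{L}{D} \frac{V^2}{2g}
h_L = 0.05·(105/0.19)·1.75²/(2·9.81) = 4.313 m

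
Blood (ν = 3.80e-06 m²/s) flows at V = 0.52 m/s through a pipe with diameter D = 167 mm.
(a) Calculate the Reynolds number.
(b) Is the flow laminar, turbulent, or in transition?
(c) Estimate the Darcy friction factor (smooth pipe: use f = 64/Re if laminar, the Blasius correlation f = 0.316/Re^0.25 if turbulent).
(a) Re = V·D/ν = 0.52·0.167/3.80e-06 = 22853
(b) Flow regime: turbulent (Re > 4000)
(c) Friction factor: f = 0.316/Re^0.25 = 0.316/22853^0.25 = 0.0257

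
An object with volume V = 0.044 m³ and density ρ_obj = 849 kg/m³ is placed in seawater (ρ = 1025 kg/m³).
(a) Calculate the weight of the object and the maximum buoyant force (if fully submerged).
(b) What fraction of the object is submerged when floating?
(a) W=rho_obj*g*V=849*9.81*0.044=366.5 N; F_B(max)=rho*g*V=1025*9.81*0.044=442.4 N
(b) Floating fraction=rho_obj/rho=849/1025=0.828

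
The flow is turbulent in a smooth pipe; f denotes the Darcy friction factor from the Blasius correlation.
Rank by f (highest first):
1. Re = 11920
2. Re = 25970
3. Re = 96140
Case 1: f = 0.03024
Case 2: f = 0.02489
Case 3: f = 0.01795
Ranking (highest first): 1, 2, 3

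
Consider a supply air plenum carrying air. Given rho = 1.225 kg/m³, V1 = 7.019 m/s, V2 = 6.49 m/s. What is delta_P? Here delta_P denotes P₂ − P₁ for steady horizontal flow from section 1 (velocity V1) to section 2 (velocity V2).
Formula: \Delta P = \frac{1}{2} \rho (V_1^2 - V_2^2)
delta_P = 0.5·1.225·(7.019² − 6.49²)/1000 = 0.004377 kPa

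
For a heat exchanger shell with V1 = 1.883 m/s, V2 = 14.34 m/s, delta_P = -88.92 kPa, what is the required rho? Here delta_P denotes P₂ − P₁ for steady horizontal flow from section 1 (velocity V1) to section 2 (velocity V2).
Formula: \Delta P = \frac{1}{2} \rho (V_1^2 - V_2^2)
Substituting knowns: -88.92 = 0.5·rho·(1.883² − 14.34²)/1000
Solving for rho: rho = 2·(-88.92·1000)/(1.883² − 14.34²) = 880 kg/m³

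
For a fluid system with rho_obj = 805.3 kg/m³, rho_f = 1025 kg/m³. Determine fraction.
Formula: f_{sub} = \frac{\rho_{obj}}{\rho_f}
fraction = 805.3/1025 = 0.7857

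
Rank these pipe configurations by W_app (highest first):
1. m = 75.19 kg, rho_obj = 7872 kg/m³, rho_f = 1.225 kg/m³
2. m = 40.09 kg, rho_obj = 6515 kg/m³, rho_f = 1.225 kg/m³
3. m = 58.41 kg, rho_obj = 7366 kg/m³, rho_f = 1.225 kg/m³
Case 1: W_app = 737.5 N
Case 2: W_app = 393.2 N
Case 3: W_app = 572.9 N
Ranking (highest first): 1, 3, 2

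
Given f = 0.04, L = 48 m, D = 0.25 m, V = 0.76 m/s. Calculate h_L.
Formula: h_L = f \frac{L}{D} \frac{V^2}{2g}
h_L = 0.04·(48/0.25)·0.76²/(2·9.81) = 0.2261 m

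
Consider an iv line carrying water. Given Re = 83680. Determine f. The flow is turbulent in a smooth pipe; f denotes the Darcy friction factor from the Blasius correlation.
Formula: f = \frac{0.316}{Re^{0.25}}
f = 0.316/83680^0.25 = 0.01858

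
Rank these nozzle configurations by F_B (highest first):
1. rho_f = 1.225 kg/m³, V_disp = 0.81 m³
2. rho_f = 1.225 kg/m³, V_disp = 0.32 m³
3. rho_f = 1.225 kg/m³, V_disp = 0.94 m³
Case 1: F_B = 9.734 N
Case 2: F_B = 3.846 N
Case 3: F_B = 11.3 N
Ranking (highest first): 3, 1, 2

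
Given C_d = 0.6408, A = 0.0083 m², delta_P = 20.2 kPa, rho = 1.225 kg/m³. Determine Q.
Formula: Q = C_d A \sqrt{\frac{2 \Delta P}{\rho}}
Q = 0.6408·0.0083·√(2·(20.2·1000)/1.225)·1000 = 965.9 L/s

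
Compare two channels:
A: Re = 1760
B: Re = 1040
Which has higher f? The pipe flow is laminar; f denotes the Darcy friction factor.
f(A) = 0.03636, f(B) = 0.06154. Answer: B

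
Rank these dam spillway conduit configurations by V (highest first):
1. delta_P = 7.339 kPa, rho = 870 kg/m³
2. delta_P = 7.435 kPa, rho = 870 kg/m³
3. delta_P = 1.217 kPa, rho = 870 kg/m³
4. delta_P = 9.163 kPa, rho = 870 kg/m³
Case 1: V = 4.107 m/s
Case 2: V = 4.134 m/s
Case 3: V = 1.673 m/s
Case 4: V = 4.59 m/s
Ranking (highest first): 4, 2, 1, 3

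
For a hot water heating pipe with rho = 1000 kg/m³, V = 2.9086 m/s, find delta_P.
Formula: V = \sqrt{\frac{2 \Delta P}{\rho}}
Substituting knowns: 2.9086 = √(2·(delta_P·1000)/1000)
Solving for delta_P: delta_P = 2.9086²·1000/2/1000 = 4.23 kPa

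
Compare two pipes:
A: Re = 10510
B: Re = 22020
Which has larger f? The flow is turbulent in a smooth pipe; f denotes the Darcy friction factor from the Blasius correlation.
f(A) = 0.03121, f(B) = 0.02594. Answer: A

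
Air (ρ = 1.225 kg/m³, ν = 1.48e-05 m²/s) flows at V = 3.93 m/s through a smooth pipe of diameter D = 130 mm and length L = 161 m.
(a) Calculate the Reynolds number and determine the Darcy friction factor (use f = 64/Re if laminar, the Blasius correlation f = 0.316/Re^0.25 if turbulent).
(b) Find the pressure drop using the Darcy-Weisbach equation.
(a) Re = V·D/ν = 3.93·0.13/1.48e-05 = 34520 → turbulent (Re > 4000); f = 0.316/Re^0.25 = 0.316/34520^0.25 = 0.023183
(b) Darcy-Weisbach: ΔP = f·(L/D)·½ρV²/1000 = 0.023183·(161/0.130)·½·1.225·3.93²/1000 = 0.2716 kPa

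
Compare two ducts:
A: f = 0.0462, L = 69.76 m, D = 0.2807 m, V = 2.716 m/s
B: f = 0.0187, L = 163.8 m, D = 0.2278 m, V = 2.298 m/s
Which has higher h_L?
h_L(A) = 4.317 m, h_L(B) = 3.619 m. Answer: A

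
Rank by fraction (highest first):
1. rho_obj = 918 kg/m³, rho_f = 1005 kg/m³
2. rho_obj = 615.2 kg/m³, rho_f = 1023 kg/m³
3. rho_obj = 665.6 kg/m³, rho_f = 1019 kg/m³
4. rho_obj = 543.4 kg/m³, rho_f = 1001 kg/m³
Case 1: fraction = 0.9134
Case 2: fraction = 0.6014
Case 3: fraction = 0.6532
Case 4: fraction = 0.5429
Ranking (highest first): 1, 3, 2, 4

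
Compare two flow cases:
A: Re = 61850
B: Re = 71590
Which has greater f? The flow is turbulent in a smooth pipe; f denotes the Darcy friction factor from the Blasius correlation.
f(A) = 0.02004, f(B) = 0.01932. Answer: A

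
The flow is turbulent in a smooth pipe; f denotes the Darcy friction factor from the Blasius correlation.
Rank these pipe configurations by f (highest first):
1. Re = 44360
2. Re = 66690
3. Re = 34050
Case 1: f = 0.02177
Case 2: f = 0.01966
Case 3: f = 0.02326
Ranking (highest first): 3, 1, 2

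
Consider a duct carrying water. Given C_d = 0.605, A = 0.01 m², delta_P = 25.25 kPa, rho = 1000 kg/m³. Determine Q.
Formula: Q = C_d A \sqrt{\frac{2 \Delta P}{\rho}}
Q = 0.605·0.01·√(2·(25.25·1000)/1000)·1000 = 42.99 L/s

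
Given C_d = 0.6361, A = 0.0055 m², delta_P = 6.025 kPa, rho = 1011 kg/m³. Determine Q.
Formula: Q = C_d A \sqrt{\frac{2 \Delta P}{\rho}}
Q = 0.6361·0.0055·√(2·(6.025·1000)/1011)·1000 = 12.08 L/s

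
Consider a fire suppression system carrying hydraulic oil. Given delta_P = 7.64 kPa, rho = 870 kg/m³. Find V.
Formula: V = \sqrt{\frac{2 \Delta P}{\rho}}
V = √(2·(7.64·1000)/870) = 4.191 m/s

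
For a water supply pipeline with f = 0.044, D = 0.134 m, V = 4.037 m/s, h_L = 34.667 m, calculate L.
Formula: h_L = f \frac{L}{D} \frac{V^2}{2g}
Substituting knowns: 34.667 = 0.044·(L/0.134)·4.037²/(2·9.81)
Solving for L: L = 34.667·2·9.81·0.134/(0.044·4.037²) = 127.1 m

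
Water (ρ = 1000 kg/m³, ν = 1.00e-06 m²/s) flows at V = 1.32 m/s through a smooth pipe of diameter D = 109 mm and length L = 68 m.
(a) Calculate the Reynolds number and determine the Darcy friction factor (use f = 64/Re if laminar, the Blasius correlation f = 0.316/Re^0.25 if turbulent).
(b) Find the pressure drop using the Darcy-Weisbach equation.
(a) Re = V·D/ν = 1.32·0.109/1.00e-06 = 143880 → turbulent (Re > 4000); f = 0.316/Re^0.25 = 0.316/143880^0.25 = 0.016225 (Blasius is strictly valid for Re ≲ 1e5; used here as the smooth-pipe estimate the problem specifies)
(b) Darcy-Weisbach: ΔP = f·(L/D)·½ρV²/1000 = 0.016225·(68/0.109)·½·1000·1.32²/1000 = 8.818 kPa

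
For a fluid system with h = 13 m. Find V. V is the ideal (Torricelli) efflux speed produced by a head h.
Formula: V = \sqrt{2 g h}
V = √(2·9.81·13) = 15.97 m/s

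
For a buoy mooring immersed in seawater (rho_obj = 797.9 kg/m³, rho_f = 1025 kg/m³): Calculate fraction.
Formula: f_{sub} = \frac{\rho_{obj}}{\rho_f}
fraction = 797.9/1025 = 0.7784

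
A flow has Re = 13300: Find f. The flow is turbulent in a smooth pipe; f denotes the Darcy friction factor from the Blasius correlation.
Formula: f = \frac{0.316}{Re^{0.25}}
f = 0.316/13300^0.25 = 0.02943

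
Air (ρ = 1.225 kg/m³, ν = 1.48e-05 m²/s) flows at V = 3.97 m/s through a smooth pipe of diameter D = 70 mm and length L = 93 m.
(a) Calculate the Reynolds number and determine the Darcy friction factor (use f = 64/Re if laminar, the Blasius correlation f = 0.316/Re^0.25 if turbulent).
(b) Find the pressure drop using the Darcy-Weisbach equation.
(a) Re = V·D/ν = 3.97·0.07/1.48e-05 = 18777 → turbulent (Re > 4000); f = 0.316/Re^0.25 = 0.316/18777^0.25 = 0.026995
(b) Darcy-Weisbach: ΔP = f·(L/D)·½ρV²/1000 = 0.026995·(93/0.070)·½·1.225·3.97²/1000 = 0.3462 kPa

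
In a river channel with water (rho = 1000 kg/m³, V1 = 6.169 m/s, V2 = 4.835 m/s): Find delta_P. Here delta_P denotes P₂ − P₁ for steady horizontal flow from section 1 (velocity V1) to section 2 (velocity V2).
Formula: \Delta P = \frac{1}{2} \rho (V_1^2 - V_2^2)
delta_P = 0.5·1000·(6.169² − 4.835²)/1000 = 7.34 kPa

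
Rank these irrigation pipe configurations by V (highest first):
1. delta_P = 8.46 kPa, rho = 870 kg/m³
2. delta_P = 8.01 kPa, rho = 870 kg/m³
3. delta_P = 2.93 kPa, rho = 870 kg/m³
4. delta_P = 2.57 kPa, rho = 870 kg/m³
Case 1: V = 4.41 m/s
Case 2: V = 4.291 m/s
Case 3: V = 2.595 m/s
Case 4: V = 2.431 m/s
Ranking (highest first): 1, 2, 3, 4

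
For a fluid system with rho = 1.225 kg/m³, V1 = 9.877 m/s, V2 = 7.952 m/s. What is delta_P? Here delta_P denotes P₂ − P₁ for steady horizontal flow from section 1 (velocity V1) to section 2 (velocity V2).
Formula: \Delta P = \frac{1}{2} \rho (V_1^2 - V_2^2)
delta_P = 0.5·1.225·(9.877² − 7.952²)/1000 = 0.02102 kPa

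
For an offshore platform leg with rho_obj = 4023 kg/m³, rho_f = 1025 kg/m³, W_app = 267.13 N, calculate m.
Formula: W_{app} = mg\left(1 - \frac{\rho_f}{\rho_{obj}}\right)
Substituting knowns: 267.13 = m·9.81·(1 − 1025/4023)
Solving for m: m = 267.13/(9.81·(1 − 1025/4023)) = 36.54 kg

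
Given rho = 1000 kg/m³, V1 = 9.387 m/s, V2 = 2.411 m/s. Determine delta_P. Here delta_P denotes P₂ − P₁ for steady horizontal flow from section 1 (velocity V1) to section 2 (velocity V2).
Formula: \Delta P = \frac{1}{2} \rho (V_1^2 - V_2^2)
delta_P = 0.5·1000·(9.387² − 2.411²)/1000 = 41.15 kPa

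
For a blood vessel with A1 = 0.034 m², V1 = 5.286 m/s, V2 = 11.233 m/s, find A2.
Formula: V_2 = \frac{A_1 V_1}{A_2}
Substituting knowns: 11.233 = 0.034·5.286/A2
Solving for A2: A2 = 0.034·5.286/11.233 = 0.016 m²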